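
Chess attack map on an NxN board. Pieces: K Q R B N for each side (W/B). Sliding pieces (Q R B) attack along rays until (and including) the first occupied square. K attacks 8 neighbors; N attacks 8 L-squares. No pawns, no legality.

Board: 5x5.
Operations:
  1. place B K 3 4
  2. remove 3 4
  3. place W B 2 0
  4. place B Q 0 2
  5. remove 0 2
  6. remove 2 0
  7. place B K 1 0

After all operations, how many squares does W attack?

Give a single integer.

Op 1: place BK@(3,4)
Op 2: remove (3,4)
Op 3: place WB@(2,0)
Op 4: place BQ@(0,2)
Op 5: remove (0,2)
Op 6: remove (2,0)
Op 7: place BK@(1,0)
Per-piece attacks for W:
Union (0 distinct): (none)

Answer: 0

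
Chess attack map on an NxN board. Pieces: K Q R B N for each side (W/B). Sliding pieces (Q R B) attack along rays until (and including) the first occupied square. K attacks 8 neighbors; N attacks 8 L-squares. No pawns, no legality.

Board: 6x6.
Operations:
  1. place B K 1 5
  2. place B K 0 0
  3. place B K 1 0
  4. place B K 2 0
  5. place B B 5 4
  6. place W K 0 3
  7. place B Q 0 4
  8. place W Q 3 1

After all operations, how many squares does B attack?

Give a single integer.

Answer: 23

Derivation:
Op 1: place BK@(1,5)
Op 2: place BK@(0,0)
Op 3: place BK@(1,0)
Op 4: place BK@(2,0)
Op 5: place BB@(5,4)
Op 6: place WK@(0,3)
Op 7: place BQ@(0,4)
Op 8: place WQ@(3,1)
Per-piece attacks for B:
  BK@(0,0): attacks (0,1) (1,0) (1,1)
  BQ@(0,4): attacks (0,5) (0,3) (1,4) (2,4) (3,4) (4,4) (5,4) (1,5) (1,3) (2,2) (3,1) [ray(0,-1) blocked at (0,3); ray(1,0) blocked at (5,4); ray(1,1) blocked at (1,5); ray(1,-1) blocked at (3,1)]
  BK@(1,0): attacks (1,1) (2,0) (0,0) (2,1) (0,1)
  BK@(1,5): attacks (1,4) (2,5) (0,5) (2,4) (0,4)
  BK@(2,0): attacks (2,1) (3,0) (1,0) (3,1) (1,1)
  BB@(5,4): attacks (4,5) (4,3) (3,2) (2,1) (1,0) [ray(-1,-1) blocked at (1,0)]
Union (23 distinct): (0,0) (0,1) (0,3) (0,4) (0,5) (1,0) (1,1) (1,3) (1,4) (1,5) (2,0) (2,1) (2,2) (2,4) (2,5) (3,0) (3,1) (3,2) (3,4) (4,3) (4,4) (4,5) (5,4)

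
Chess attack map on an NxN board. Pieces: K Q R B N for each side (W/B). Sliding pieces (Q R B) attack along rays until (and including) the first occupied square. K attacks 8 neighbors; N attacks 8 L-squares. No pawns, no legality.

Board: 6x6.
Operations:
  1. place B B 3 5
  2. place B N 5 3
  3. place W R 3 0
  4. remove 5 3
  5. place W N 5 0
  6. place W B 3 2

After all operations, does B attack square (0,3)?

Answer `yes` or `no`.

Op 1: place BB@(3,5)
Op 2: place BN@(5,3)
Op 3: place WR@(3,0)
Op 4: remove (5,3)
Op 5: place WN@(5,0)
Op 6: place WB@(3,2)
Per-piece attacks for B:
  BB@(3,5): attacks (4,4) (5,3) (2,4) (1,3) (0,2)
B attacks (0,3): no

Answer: no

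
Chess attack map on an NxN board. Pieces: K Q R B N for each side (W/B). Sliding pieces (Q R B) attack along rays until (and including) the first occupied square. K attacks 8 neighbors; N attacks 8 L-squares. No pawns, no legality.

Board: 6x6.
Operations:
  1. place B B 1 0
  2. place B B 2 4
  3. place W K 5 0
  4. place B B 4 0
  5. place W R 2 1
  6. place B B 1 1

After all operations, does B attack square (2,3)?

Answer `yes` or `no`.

Op 1: place BB@(1,0)
Op 2: place BB@(2,4)
Op 3: place WK@(5,0)
Op 4: place BB@(4,0)
Op 5: place WR@(2,1)
Op 6: place BB@(1,1)
Per-piece attacks for B:
  BB@(1,0): attacks (2,1) (0,1) [ray(1,1) blocked at (2,1)]
  BB@(1,1): attacks (2,2) (3,3) (4,4) (5,5) (2,0) (0,2) (0,0)
  BB@(2,4): attacks (3,5) (3,3) (4,2) (5,1) (1,5) (1,3) (0,2)
  BB@(4,0): attacks (5,1) (3,1) (2,2) (1,3) (0,4)
B attacks (2,3): no

Answer: no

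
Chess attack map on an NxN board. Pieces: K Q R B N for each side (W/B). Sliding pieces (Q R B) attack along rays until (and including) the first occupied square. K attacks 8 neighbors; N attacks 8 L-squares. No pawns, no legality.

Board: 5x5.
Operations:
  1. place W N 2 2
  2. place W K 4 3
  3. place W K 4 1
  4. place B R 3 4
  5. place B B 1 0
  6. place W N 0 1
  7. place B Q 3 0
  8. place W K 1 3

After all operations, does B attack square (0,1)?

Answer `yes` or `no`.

Answer: yes

Derivation:
Op 1: place WN@(2,2)
Op 2: place WK@(4,3)
Op 3: place WK@(4,1)
Op 4: place BR@(3,4)
Op 5: place BB@(1,0)
Op 6: place WN@(0,1)
Op 7: place BQ@(3,0)
Op 8: place WK@(1,3)
Per-piece attacks for B:
  BB@(1,0): attacks (2,1) (3,2) (4,3) (0,1) [ray(1,1) blocked at (4,3); ray(-1,1) blocked at (0,1)]
  BQ@(3,0): attacks (3,1) (3,2) (3,3) (3,4) (4,0) (2,0) (1,0) (4,1) (2,1) (1,2) (0,3) [ray(0,1) blocked at (3,4); ray(-1,0) blocked at (1,0); ray(1,1) blocked at (4,1)]
  BR@(3,4): attacks (3,3) (3,2) (3,1) (3,0) (4,4) (2,4) (1,4) (0,4) [ray(0,-1) blocked at (3,0)]
B attacks (0,1): yes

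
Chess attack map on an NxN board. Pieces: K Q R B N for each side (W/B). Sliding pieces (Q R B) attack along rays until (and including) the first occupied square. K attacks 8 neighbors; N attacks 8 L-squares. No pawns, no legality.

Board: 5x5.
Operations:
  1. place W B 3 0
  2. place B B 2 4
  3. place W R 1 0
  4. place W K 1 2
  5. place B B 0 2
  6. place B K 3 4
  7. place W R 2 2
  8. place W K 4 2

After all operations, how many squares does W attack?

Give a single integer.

Answer: 19

Derivation:
Op 1: place WB@(3,0)
Op 2: place BB@(2,4)
Op 3: place WR@(1,0)
Op 4: place WK@(1,2)
Op 5: place BB@(0,2)
Op 6: place BK@(3,4)
Op 7: place WR@(2,2)
Op 8: place WK@(4,2)
Per-piece attacks for W:
  WR@(1,0): attacks (1,1) (1,2) (2,0) (3,0) (0,0) [ray(0,1) blocked at (1,2); ray(1,0) blocked at (3,0)]
  WK@(1,2): attacks (1,3) (1,1) (2,2) (0,2) (2,3) (2,1) (0,3) (0,1)
  WR@(2,2): attacks (2,3) (2,4) (2,1) (2,0) (3,2) (4,2) (1,2) [ray(0,1) blocked at (2,4); ray(1,0) blocked at (4,2); ray(-1,0) blocked at (1,2)]
  WB@(3,0): attacks (4,1) (2,1) (1,2) [ray(-1,1) blocked at (1,2)]
  WK@(4,2): attacks (4,3) (4,1) (3,2) (3,3) (3,1)
Union (19 distinct): (0,0) (0,1) (0,2) (0,3) (1,1) (1,2) (1,3) (2,0) (2,1) (2,2) (2,3) (2,4) (3,0) (3,1) (3,2) (3,3) (4,1) (4,2) (4,3)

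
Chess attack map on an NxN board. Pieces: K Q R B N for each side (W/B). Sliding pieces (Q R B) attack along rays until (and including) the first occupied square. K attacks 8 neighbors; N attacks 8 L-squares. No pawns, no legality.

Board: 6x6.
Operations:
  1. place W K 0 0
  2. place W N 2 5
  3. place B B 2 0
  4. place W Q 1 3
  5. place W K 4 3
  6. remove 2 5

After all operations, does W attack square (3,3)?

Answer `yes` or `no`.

Answer: yes

Derivation:
Op 1: place WK@(0,0)
Op 2: place WN@(2,5)
Op 3: place BB@(2,0)
Op 4: place WQ@(1,3)
Op 5: place WK@(4,3)
Op 6: remove (2,5)
Per-piece attacks for W:
  WK@(0,0): attacks (0,1) (1,0) (1,1)
  WQ@(1,3): attacks (1,4) (1,5) (1,2) (1,1) (1,0) (2,3) (3,3) (4,3) (0,3) (2,4) (3,5) (2,2) (3,1) (4,0) (0,4) (0,2) [ray(1,0) blocked at (4,3)]
  WK@(4,3): attacks (4,4) (4,2) (5,3) (3,3) (5,4) (5,2) (3,4) (3,2)
W attacks (3,3): yes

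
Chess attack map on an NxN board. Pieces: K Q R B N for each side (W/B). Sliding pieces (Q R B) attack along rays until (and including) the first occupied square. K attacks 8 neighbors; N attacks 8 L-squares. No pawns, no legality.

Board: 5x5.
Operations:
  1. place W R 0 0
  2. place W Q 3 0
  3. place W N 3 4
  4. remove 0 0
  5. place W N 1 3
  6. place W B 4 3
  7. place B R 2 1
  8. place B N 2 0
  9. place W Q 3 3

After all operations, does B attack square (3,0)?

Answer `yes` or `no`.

Answer: no

Derivation:
Op 1: place WR@(0,0)
Op 2: place WQ@(3,0)
Op 3: place WN@(3,4)
Op 4: remove (0,0)
Op 5: place WN@(1,3)
Op 6: place WB@(4,3)
Op 7: place BR@(2,1)
Op 8: place BN@(2,0)
Op 9: place WQ@(3,3)
Per-piece attacks for B:
  BN@(2,0): attacks (3,2) (4,1) (1,2) (0,1)
  BR@(2,1): attacks (2,2) (2,3) (2,4) (2,0) (3,1) (4,1) (1,1) (0,1) [ray(0,-1) blocked at (2,0)]
B attacks (3,0): no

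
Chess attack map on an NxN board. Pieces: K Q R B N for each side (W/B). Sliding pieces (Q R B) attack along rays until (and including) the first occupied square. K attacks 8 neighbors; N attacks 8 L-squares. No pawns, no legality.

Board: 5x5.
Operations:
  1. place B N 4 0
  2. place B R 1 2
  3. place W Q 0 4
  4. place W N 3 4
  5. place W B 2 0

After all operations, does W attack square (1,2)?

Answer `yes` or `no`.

Op 1: place BN@(4,0)
Op 2: place BR@(1,2)
Op 3: place WQ@(0,4)
Op 4: place WN@(3,4)
Op 5: place WB@(2,0)
Per-piece attacks for W:
  WQ@(0,4): attacks (0,3) (0,2) (0,1) (0,0) (1,4) (2,4) (3,4) (1,3) (2,2) (3,1) (4,0) [ray(1,0) blocked at (3,4); ray(1,-1) blocked at (4,0)]
  WB@(2,0): attacks (3,1) (4,2) (1,1) (0,2)
  WN@(3,4): attacks (4,2) (2,2) (1,3)
W attacks (1,2): no

Answer: no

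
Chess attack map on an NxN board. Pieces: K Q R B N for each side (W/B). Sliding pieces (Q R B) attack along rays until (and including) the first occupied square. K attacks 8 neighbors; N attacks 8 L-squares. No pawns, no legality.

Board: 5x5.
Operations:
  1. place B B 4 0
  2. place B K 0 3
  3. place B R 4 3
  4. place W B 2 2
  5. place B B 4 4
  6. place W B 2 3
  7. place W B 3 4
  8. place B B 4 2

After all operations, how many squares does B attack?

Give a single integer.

Op 1: place BB@(4,0)
Op 2: place BK@(0,3)
Op 3: place BR@(4,3)
Op 4: place WB@(2,2)
Op 5: place BB@(4,4)
Op 6: place WB@(2,3)
Op 7: place WB@(3,4)
Op 8: place BB@(4,2)
Per-piece attacks for B:
  BK@(0,3): attacks (0,4) (0,2) (1,3) (1,4) (1,2)
  BB@(4,0): attacks (3,1) (2,2) [ray(-1,1) blocked at (2,2)]
  BB@(4,2): attacks (3,3) (2,4) (3,1) (2,0)
  BR@(4,3): attacks (4,4) (4,2) (3,3) (2,3) [ray(0,1) blocked at (4,4); ray(0,-1) blocked at (4,2); ray(-1,0) blocked at (2,3)]
  BB@(4,4): attacks (3,3) (2,2) [ray(-1,-1) blocked at (2,2)]
Union (13 distinct): (0,2) (0,4) (1,2) (1,3) (1,4) (2,0) (2,2) (2,3) (2,4) (3,1) (3,3) (4,2) (4,4)

Answer: 13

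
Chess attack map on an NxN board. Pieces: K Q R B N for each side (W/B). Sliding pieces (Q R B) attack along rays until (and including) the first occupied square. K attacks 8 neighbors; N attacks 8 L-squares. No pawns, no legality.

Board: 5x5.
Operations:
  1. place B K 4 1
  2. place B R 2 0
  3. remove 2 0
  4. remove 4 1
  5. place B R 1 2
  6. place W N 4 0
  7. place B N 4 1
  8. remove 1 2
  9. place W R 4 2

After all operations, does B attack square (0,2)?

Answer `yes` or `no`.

Answer: no

Derivation:
Op 1: place BK@(4,1)
Op 2: place BR@(2,0)
Op 3: remove (2,0)
Op 4: remove (4,1)
Op 5: place BR@(1,2)
Op 6: place WN@(4,0)
Op 7: place BN@(4,1)
Op 8: remove (1,2)
Op 9: place WR@(4,2)
Per-piece attacks for B:
  BN@(4,1): attacks (3,3) (2,2) (2,0)
B attacks (0,2): no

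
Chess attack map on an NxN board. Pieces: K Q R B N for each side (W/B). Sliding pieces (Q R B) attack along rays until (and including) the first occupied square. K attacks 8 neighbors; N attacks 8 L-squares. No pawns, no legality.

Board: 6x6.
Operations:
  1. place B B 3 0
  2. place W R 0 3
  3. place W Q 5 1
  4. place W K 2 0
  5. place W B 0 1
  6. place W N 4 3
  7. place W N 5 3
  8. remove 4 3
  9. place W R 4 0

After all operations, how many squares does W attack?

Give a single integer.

Answer: 26

Derivation:
Op 1: place BB@(3,0)
Op 2: place WR@(0,3)
Op 3: place WQ@(5,1)
Op 4: place WK@(2,0)
Op 5: place WB@(0,1)
Op 6: place WN@(4,3)
Op 7: place WN@(5,3)
Op 8: remove (4,3)
Op 9: place WR@(4,0)
Per-piece attacks for W:
  WB@(0,1): attacks (1,2) (2,3) (3,4) (4,5) (1,0)
  WR@(0,3): attacks (0,4) (0,5) (0,2) (0,1) (1,3) (2,3) (3,3) (4,3) (5,3) [ray(0,-1) blocked at (0,1); ray(1,0) blocked at (5,3)]
  WK@(2,0): attacks (2,1) (3,0) (1,0) (3,1) (1,1)
  WR@(4,0): attacks (4,1) (4,2) (4,3) (4,4) (4,5) (5,0) (3,0) [ray(-1,0) blocked at (3,0)]
  WQ@(5,1): attacks (5,2) (5,3) (5,0) (4,1) (3,1) (2,1) (1,1) (0,1) (4,2) (3,3) (2,4) (1,5) (4,0) [ray(0,1) blocked at (5,3); ray(-1,0) blocked at (0,1); ray(-1,-1) blocked at (4,0)]
  WN@(5,3): attacks (4,5) (3,4) (4,1) (3,2)
Union (26 distinct): (0,1) (0,2) (0,4) (0,5) (1,0) (1,1) (1,2) (1,3) (1,5) (2,1) (2,3) (2,4) (3,0) (3,1) (3,2) (3,3) (3,4) (4,0) (4,1) (4,2) (4,3) (4,4) (4,5) (5,0) (5,2) (5,3)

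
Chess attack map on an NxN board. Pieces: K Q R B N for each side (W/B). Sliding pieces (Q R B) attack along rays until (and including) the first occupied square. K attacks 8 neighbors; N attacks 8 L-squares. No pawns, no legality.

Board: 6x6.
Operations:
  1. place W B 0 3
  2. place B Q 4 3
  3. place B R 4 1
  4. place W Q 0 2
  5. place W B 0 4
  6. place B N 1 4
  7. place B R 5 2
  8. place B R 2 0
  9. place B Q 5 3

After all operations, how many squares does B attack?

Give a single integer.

Answer: 32

Derivation:
Op 1: place WB@(0,3)
Op 2: place BQ@(4,3)
Op 3: place BR@(4,1)
Op 4: place WQ@(0,2)
Op 5: place WB@(0,4)
Op 6: place BN@(1,4)
Op 7: place BR@(5,2)
Op 8: place BR@(2,0)
Op 9: place BQ@(5,3)
Per-piece attacks for B:
  BN@(1,4): attacks (3,5) (2,2) (3,3) (0,2)
  BR@(2,0): attacks (2,1) (2,2) (2,3) (2,4) (2,5) (3,0) (4,0) (5,0) (1,0) (0,0)
  BR@(4,1): attacks (4,2) (4,3) (4,0) (5,1) (3,1) (2,1) (1,1) (0,1) [ray(0,1) blocked at (4,3)]
  BQ@(4,3): attacks (4,4) (4,5) (4,2) (4,1) (5,3) (3,3) (2,3) (1,3) (0,3) (5,4) (5,2) (3,4) (2,5) (3,2) (2,1) (1,0) [ray(0,-1) blocked at (4,1); ray(1,0) blocked at (5,3); ray(-1,0) blocked at (0,3); ray(1,-1) blocked at (5,2)]
  BR@(5,2): attacks (5,3) (5,1) (5,0) (4,2) (3,2) (2,2) (1,2) (0,2) [ray(0,1) blocked at (5,3); ray(-1,0) blocked at (0,2)]
  BQ@(5,3): attacks (5,4) (5,5) (5,2) (4,3) (4,4) (3,5) (4,2) (3,1) (2,0) [ray(0,-1) blocked at (5,2); ray(-1,0) blocked at (4,3); ray(-1,-1) blocked at (2,0)]
Union (32 distinct): (0,0) (0,1) (0,2) (0,3) (1,0) (1,1) (1,2) (1,3) (2,0) (2,1) (2,2) (2,3) (2,4) (2,5) (3,0) (3,1) (3,2) (3,3) (3,4) (3,5) (4,0) (4,1) (4,2) (4,3) (4,4) (4,5) (5,0) (5,1) (5,2) (5,3) (5,4) (5,5)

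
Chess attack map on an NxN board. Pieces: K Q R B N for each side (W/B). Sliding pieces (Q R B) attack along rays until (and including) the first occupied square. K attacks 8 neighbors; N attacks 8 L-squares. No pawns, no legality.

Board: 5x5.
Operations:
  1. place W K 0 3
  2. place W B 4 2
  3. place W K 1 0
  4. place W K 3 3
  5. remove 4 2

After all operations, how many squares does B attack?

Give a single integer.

Answer: 0

Derivation:
Op 1: place WK@(0,3)
Op 2: place WB@(4,2)
Op 3: place WK@(1,0)
Op 4: place WK@(3,3)
Op 5: remove (4,2)
Per-piece attacks for B:
Union (0 distinct): (none)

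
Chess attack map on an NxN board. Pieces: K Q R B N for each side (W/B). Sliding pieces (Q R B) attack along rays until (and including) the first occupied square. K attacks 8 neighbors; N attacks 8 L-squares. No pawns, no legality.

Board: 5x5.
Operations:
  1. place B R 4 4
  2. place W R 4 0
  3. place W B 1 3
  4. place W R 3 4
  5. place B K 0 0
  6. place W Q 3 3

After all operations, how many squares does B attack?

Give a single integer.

Op 1: place BR@(4,4)
Op 2: place WR@(4,0)
Op 3: place WB@(1,3)
Op 4: place WR@(3,4)
Op 5: place BK@(0,0)
Op 6: place WQ@(3,3)
Per-piece attacks for B:
  BK@(0,0): attacks (0,1) (1,0) (1,1)
  BR@(4,4): attacks (4,3) (4,2) (4,1) (4,0) (3,4) [ray(0,-1) blocked at (4,0); ray(-1,0) blocked at (3,4)]
Union (8 distinct): (0,1) (1,0) (1,1) (3,4) (4,0) (4,1) (4,2) (4,3)

Answer: 8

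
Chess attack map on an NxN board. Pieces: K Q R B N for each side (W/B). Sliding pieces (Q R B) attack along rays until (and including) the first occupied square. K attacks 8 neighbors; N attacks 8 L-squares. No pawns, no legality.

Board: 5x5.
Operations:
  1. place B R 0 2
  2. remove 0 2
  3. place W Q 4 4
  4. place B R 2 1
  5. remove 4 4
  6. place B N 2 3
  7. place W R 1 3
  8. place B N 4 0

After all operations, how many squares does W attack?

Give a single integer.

Op 1: place BR@(0,2)
Op 2: remove (0,2)
Op 3: place WQ@(4,4)
Op 4: place BR@(2,1)
Op 5: remove (4,4)
Op 6: place BN@(2,3)
Op 7: place WR@(1,3)
Op 8: place BN@(4,0)
Per-piece attacks for W:
  WR@(1,3): attacks (1,4) (1,2) (1,1) (1,0) (2,3) (0,3) [ray(1,0) blocked at (2,3)]
Union (6 distinct): (0,3) (1,0) (1,1) (1,2) (1,4) (2,3)

Answer: 6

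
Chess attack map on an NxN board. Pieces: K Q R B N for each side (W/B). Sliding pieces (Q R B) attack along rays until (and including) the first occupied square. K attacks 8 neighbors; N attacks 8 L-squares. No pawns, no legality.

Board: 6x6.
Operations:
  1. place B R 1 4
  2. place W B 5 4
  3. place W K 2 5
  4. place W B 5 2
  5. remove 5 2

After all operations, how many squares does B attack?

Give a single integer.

Answer: 10

Derivation:
Op 1: place BR@(1,4)
Op 2: place WB@(5,4)
Op 3: place WK@(2,5)
Op 4: place WB@(5,2)
Op 5: remove (5,2)
Per-piece attacks for B:
  BR@(1,4): attacks (1,5) (1,3) (1,2) (1,1) (1,0) (2,4) (3,4) (4,4) (5,4) (0,4) [ray(1,0) blocked at (5,4)]
Union (10 distinct): (0,4) (1,0) (1,1) (1,2) (1,3) (1,5) (2,4) (3,4) (4,4) (5,4)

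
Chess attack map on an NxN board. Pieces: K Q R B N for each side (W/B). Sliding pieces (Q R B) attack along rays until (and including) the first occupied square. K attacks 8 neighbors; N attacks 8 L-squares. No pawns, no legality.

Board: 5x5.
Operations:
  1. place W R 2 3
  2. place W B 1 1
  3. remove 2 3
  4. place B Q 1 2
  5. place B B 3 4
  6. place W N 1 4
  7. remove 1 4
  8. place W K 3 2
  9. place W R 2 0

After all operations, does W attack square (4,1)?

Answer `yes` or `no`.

Answer: yes

Derivation:
Op 1: place WR@(2,3)
Op 2: place WB@(1,1)
Op 3: remove (2,3)
Op 4: place BQ@(1,2)
Op 5: place BB@(3,4)
Op 6: place WN@(1,4)
Op 7: remove (1,4)
Op 8: place WK@(3,2)
Op 9: place WR@(2,0)
Per-piece attacks for W:
  WB@(1,1): attacks (2,2) (3,3) (4,4) (2,0) (0,2) (0,0) [ray(1,-1) blocked at (2,0)]
  WR@(2,0): attacks (2,1) (2,2) (2,3) (2,4) (3,0) (4,0) (1,0) (0,0)
  WK@(3,2): attacks (3,3) (3,1) (4,2) (2,2) (4,3) (4,1) (2,3) (2,1)
W attacks (4,1): yes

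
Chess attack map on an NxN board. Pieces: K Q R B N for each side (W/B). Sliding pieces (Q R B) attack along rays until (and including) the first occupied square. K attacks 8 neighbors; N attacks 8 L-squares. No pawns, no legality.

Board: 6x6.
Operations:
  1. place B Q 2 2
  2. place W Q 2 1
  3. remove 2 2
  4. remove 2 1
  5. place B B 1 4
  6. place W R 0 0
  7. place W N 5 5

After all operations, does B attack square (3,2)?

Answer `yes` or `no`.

Answer: yes

Derivation:
Op 1: place BQ@(2,2)
Op 2: place WQ@(2,1)
Op 3: remove (2,2)
Op 4: remove (2,1)
Op 5: place BB@(1,4)
Op 6: place WR@(0,0)
Op 7: place WN@(5,5)
Per-piece attacks for B:
  BB@(1,4): attacks (2,5) (2,3) (3,2) (4,1) (5,0) (0,5) (0,3)
B attacks (3,2): yes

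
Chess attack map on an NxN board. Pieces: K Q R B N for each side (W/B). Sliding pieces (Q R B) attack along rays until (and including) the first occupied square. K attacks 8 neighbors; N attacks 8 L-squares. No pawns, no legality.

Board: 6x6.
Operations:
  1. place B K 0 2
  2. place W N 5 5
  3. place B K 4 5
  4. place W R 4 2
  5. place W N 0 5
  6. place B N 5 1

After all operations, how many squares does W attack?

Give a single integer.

Answer: 13

Derivation:
Op 1: place BK@(0,2)
Op 2: place WN@(5,5)
Op 3: place BK@(4,5)
Op 4: place WR@(4,2)
Op 5: place WN@(0,5)
Op 6: place BN@(5,1)
Per-piece attacks for W:
  WN@(0,5): attacks (1,3) (2,4)
  WR@(4,2): attacks (4,3) (4,4) (4,5) (4,1) (4,0) (5,2) (3,2) (2,2) (1,2) (0,2) [ray(0,1) blocked at (4,5); ray(-1,0) blocked at (0,2)]
  WN@(5,5): attacks (4,3) (3,4)
Union (13 distinct): (0,2) (1,2) (1,3) (2,2) (2,4) (3,2) (3,4) (4,0) (4,1) (4,3) (4,4) (4,5) (5,2)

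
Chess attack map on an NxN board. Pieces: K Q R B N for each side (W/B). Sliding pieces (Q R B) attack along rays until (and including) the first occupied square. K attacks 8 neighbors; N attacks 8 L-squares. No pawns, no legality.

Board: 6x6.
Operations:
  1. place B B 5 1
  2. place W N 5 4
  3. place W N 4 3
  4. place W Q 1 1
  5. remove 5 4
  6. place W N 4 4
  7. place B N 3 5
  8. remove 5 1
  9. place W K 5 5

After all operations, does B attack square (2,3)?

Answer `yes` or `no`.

Answer: yes

Derivation:
Op 1: place BB@(5,1)
Op 2: place WN@(5,4)
Op 3: place WN@(4,3)
Op 4: place WQ@(1,1)
Op 5: remove (5,4)
Op 6: place WN@(4,4)
Op 7: place BN@(3,5)
Op 8: remove (5,1)
Op 9: place WK@(5,5)
Per-piece attacks for B:
  BN@(3,5): attacks (4,3) (5,4) (2,3) (1,4)
B attacks (2,3): yes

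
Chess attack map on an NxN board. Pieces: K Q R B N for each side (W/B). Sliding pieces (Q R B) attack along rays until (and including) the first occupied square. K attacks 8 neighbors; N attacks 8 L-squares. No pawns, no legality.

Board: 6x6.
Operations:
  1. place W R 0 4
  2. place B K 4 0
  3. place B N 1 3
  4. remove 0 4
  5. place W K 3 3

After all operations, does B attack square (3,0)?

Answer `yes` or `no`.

Answer: yes

Derivation:
Op 1: place WR@(0,4)
Op 2: place BK@(4,0)
Op 3: place BN@(1,3)
Op 4: remove (0,4)
Op 5: place WK@(3,3)
Per-piece attacks for B:
  BN@(1,3): attacks (2,5) (3,4) (0,5) (2,1) (3,2) (0,1)
  BK@(4,0): attacks (4,1) (5,0) (3,0) (5,1) (3,1)
B attacks (3,0): yes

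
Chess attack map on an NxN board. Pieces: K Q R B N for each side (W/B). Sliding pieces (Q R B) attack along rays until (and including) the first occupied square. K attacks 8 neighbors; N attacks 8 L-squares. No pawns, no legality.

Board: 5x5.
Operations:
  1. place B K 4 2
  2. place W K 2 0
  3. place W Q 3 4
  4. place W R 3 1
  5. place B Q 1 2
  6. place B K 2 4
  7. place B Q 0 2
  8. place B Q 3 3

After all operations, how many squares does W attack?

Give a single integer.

Answer: 14

Derivation:
Op 1: place BK@(4,2)
Op 2: place WK@(2,0)
Op 3: place WQ@(3,4)
Op 4: place WR@(3,1)
Op 5: place BQ@(1,2)
Op 6: place BK@(2,4)
Op 7: place BQ@(0,2)
Op 8: place BQ@(3,3)
Per-piece attacks for W:
  WK@(2,0): attacks (2,1) (3,0) (1,0) (3,1) (1,1)
  WR@(3,1): attacks (3,2) (3,3) (3,0) (4,1) (2,1) (1,1) (0,1) [ray(0,1) blocked at (3,3)]
  WQ@(3,4): attacks (3,3) (4,4) (2,4) (4,3) (2,3) (1,2) [ray(0,-1) blocked at (3,3); ray(-1,0) blocked at (2,4); ray(-1,-1) blocked at (1,2)]
Union (14 distinct): (0,1) (1,0) (1,1) (1,2) (2,1) (2,3) (2,4) (3,0) (3,1) (3,2) (3,3) (4,1) (4,3) (4,4)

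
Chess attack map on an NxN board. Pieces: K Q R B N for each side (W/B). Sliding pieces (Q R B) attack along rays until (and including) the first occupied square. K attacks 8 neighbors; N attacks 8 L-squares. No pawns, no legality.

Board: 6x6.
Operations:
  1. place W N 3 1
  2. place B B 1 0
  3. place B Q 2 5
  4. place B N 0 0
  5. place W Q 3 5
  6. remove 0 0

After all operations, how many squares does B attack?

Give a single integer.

Answer: 16

Derivation:
Op 1: place WN@(3,1)
Op 2: place BB@(1,0)
Op 3: place BQ@(2,5)
Op 4: place BN@(0,0)
Op 5: place WQ@(3,5)
Op 6: remove (0,0)
Per-piece attacks for B:
  BB@(1,0): attacks (2,1) (3,2) (4,3) (5,4) (0,1)
  BQ@(2,5): attacks (2,4) (2,3) (2,2) (2,1) (2,0) (3,5) (1,5) (0,5) (3,4) (4,3) (5,2) (1,4) (0,3) [ray(1,0) blocked at (3,5)]
Union (16 distinct): (0,1) (0,3) (0,5) (1,4) (1,5) (2,0) (2,1) (2,2) (2,3) (2,4) (3,2) (3,4) (3,5) (4,3) (5,2) (5,4)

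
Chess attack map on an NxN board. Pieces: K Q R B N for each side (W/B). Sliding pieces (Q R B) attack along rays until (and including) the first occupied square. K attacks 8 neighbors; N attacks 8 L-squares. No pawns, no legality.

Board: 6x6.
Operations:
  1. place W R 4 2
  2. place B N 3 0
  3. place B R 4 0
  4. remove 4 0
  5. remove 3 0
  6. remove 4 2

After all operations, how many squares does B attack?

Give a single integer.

Answer: 0

Derivation:
Op 1: place WR@(4,2)
Op 2: place BN@(3,0)
Op 3: place BR@(4,0)
Op 4: remove (4,0)
Op 5: remove (3,0)
Op 6: remove (4,2)
Per-piece attacks for B:
Union (0 distinct): (none)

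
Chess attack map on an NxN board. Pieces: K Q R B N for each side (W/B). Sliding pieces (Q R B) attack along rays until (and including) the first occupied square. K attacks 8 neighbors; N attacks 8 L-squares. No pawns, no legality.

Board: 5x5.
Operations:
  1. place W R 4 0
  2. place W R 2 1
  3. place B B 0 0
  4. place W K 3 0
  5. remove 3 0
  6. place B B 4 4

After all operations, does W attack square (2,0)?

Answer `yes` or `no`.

Answer: yes

Derivation:
Op 1: place WR@(4,0)
Op 2: place WR@(2,1)
Op 3: place BB@(0,0)
Op 4: place WK@(3,0)
Op 5: remove (3,0)
Op 6: place BB@(4,4)
Per-piece attacks for W:
  WR@(2,1): attacks (2,2) (2,3) (2,4) (2,0) (3,1) (4,1) (1,1) (0,1)
  WR@(4,0): attacks (4,1) (4,2) (4,3) (4,4) (3,0) (2,0) (1,0) (0,0) [ray(0,1) blocked at (4,4); ray(-1,0) blocked at (0,0)]
W attacks (2,0): yes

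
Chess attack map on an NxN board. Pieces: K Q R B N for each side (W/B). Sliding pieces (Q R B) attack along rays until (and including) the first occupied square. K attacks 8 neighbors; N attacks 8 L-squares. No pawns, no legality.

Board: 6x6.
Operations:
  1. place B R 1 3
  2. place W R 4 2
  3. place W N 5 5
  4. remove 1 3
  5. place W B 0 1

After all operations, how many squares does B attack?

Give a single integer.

Answer: 0

Derivation:
Op 1: place BR@(1,3)
Op 2: place WR@(4,2)
Op 3: place WN@(5,5)
Op 4: remove (1,3)
Op 5: place WB@(0,1)
Per-piece attacks for B:
Union (0 distinct): (none)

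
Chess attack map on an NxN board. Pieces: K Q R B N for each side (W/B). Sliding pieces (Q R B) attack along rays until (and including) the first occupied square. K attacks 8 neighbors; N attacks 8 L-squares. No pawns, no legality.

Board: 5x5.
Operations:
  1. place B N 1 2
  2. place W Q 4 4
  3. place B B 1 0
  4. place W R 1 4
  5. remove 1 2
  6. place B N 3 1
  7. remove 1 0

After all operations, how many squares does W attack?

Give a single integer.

Op 1: place BN@(1,2)
Op 2: place WQ@(4,4)
Op 3: place BB@(1,0)
Op 4: place WR@(1,4)
Op 5: remove (1,2)
Op 6: place BN@(3,1)
Op 7: remove (1,0)
Per-piece attacks for W:
  WR@(1,4): attacks (1,3) (1,2) (1,1) (1,0) (2,4) (3,4) (4,4) (0,4) [ray(1,0) blocked at (4,4)]
  WQ@(4,4): attacks (4,3) (4,2) (4,1) (4,0) (3,4) (2,4) (1,4) (3,3) (2,2) (1,1) (0,0) [ray(-1,0) blocked at (1,4)]
Union (16 distinct): (0,0) (0,4) (1,0) (1,1) (1,2) (1,3) (1,4) (2,2) (2,4) (3,3) (3,4) (4,0) (4,1) (4,2) (4,3) (4,4)

Answer: 16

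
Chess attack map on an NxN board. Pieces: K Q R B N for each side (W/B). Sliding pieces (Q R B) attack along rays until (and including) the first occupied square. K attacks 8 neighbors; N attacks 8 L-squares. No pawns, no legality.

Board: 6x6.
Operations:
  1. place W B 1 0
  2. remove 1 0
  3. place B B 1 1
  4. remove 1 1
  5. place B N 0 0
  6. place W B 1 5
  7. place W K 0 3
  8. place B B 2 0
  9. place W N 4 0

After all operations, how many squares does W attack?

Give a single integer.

Op 1: place WB@(1,0)
Op 2: remove (1,0)
Op 3: place BB@(1,1)
Op 4: remove (1,1)
Op 5: place BN@(0,0)
Op 6: place WB@(1,5)
Op 7: place WK@(0,3)
Op 8: place BB@(2,0)
Op 9: place WN@(4,0)
Per-piece attacks for W:
  WK@(0,3): attacks (0,4) (0,2) (1,3) (1,4) (1,2)
  WB@(1,5): attacks (2,4) (3,3) (4,2) (5,1) (0,4)
  WN@(4,0): attacks (5,2) (3,2) (2,1)
Union (12 distinct): (0,2) (0,4) (1,2) (1,3) (1,4) (2,1) (2,4) (3,2) (3,3) (4,2) (5,1) (5,2)

Answer: 12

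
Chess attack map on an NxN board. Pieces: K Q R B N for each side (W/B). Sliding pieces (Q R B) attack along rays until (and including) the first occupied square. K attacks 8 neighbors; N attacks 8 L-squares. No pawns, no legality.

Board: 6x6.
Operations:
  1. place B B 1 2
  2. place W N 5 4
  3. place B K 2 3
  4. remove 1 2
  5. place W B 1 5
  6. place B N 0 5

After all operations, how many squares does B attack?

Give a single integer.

Answer: 8

Derivation:
Op 1: place BB@(1,2)
Op 2: place WN@(5,4)
Op 3: place BK@(2,3)
Op 4: remove (1,2)
Op 5: place WB@(1,5)
Op 6: place BN@(0,5)
Per-piece attacks for B:
  BN@(0,5): attacks (1,3) (2,4)
  BK@(2,3): attacks (2,4) (2,2) (3,3) (1,3) (3,4) (3,2) (1,4) (1,2)
Union (8 distinct): (1,2) (1,3) (1,4) (2,2) (2,4) (3,2) (3,3) (3,4)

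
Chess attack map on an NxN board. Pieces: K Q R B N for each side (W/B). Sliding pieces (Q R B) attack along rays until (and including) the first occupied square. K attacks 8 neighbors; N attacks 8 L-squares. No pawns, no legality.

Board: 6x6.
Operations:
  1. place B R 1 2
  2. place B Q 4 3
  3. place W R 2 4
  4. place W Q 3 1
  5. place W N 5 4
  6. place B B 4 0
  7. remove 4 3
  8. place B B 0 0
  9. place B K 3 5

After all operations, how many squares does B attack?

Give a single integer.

Op 1: place BR@(1,2)
Op 2: place BQ@(4,3)
Op 3: place WR@(2,4)
Op 4: place WQ@(3,1)
Op 5: place WN@(5,4)
Op 6: place BB@(4,0)
Op 7: remove (4,3)
Op 8: place BB@(0,0)
Op 9: place BK@(3,5)
Per-piece attacks for B:
  BB@(0,0): attacks (1,1) (2,2) (3,3) (4,4) (5,5)
  BR@(1,2): attacks (1,3) (1,4) (1,5) (1,1) (1,0) (2,2) (3,2) (4,2) (5,2) (0,2)
  BK@(3,5): attacks (3,4) (4,5) (2,5) (4,4) (2,4)
  BB@(4,0): attacks (5,1) (3,1) [ray(-1,1) blocked at (3,1)]
Union (19 distinct): (0,2) (1,0) (1,1) (1,3) (1,4) (1,5) (2,2) (2,4) (2,5) (3,1) (3,2) (3,3) (3,4) (4,2) (4,4) (4,5) (5,1) (5,2) (5,5)

Answer: 19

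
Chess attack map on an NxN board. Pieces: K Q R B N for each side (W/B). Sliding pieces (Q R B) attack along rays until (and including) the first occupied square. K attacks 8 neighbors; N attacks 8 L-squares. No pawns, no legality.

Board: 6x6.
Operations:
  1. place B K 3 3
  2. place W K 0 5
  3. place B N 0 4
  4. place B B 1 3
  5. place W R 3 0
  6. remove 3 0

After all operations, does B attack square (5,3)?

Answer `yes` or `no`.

Op 1: place BK@(3,3)
Op 2: place WK@(0,5)
Op 3: place BN@(0,4)
Op 4: place BB@(1,3)
Op 5: place WR@(3,0)
Op 6: remove (3,0)
Per-piece attacks for B:
  BN@(0,4): attacks (2,5) (1,2) (2,3)
  BB@(1,3): attacks (2,4) (3,5) (2,2) (3,1) (4,0) (0,4) (0,2) [ray(-1,1) blocked at (0,4)]
  BK@(3,3): attacks (3,4) (3,2) (4,3) (2,3) (4,4) (4,2) (2,4) (2,2)
B attacks (5,3): no

Answer: no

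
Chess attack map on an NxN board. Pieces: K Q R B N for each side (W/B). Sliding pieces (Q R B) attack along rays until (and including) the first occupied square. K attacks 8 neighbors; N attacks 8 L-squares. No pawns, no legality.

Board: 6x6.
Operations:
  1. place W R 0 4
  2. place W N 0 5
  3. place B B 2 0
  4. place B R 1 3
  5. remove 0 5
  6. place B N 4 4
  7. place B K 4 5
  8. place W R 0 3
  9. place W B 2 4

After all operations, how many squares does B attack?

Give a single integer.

Op 1: place WR@(0,4)
Op 2: place WN@(0,5)
Op 3: place BB@(2,0)
Op 4: place BR@(1,3)
Op 5: remove (0,5)
Op 6: place BN@(4,4)
Op 7: place BK@(4,5)
Op 8: place WR@(0,3)
Op 9: place WB@(2,4)
Per-piece attacks for B:
  BR@(1,3): attacks (1,4) (1,5) (1,2) (1,1) (1,0) (2,3) (3,3) (4,3) (5,3) (0,3) [ray(-1,0) blocked at (0,3)]
  BB@(2,0): attacks (3,1) (4,2) (5,3) (1,1) (0,2)
  BN@(4,4): attacks (2,5) (5,2) (3,2) (2,3)
  BK@(4,5): attacks (4,4) (5,5) (3,5) (5,4) (3,4)
Union (21 distinct): (0,2) (0,3) (1,0) (1,1) (1,2) (1,4) (1,5) (2,3) (2,5) (3,1) (3,2) (3,3) (3,4) (3,5) (4,2) (4,3) (4,4) (5,2) (5,3) (5,4) (5,5)

Answer: 21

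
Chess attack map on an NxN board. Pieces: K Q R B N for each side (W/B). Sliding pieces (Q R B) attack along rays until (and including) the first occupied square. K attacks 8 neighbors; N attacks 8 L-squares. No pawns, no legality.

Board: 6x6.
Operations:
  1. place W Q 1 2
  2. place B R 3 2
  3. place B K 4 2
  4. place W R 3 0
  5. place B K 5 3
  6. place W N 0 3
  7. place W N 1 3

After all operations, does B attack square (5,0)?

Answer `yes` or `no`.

Op 1: place WQ@(1,2)
Op 2: place BR@(3,2)
Op 3: place BK@(4,2)
Op 4: place WR@(3,0)
Op 5: place BK@(5,3)
Op 6: place WN@(0,3)
Op 7: place WN@(1,3)
Per-piece attacks for B:
  BR@(3,2): attacks (3,3) (3,4) (3,5) (3,1) (3,0) (4,2) (2,2) (1,2) [ray(0,-1) blocked at (3,0); ray(1,0) blocked at (4,2); ray(-1,0) blocked at (1,2)]
  BK@(4,2): attacks (4,3) (4,1) (5,2) (3,2) (5,3) (5,1) (3,3) (3,1)
  BK@(5,3): attacks (5,4) (5,2) (4,3) (4,4) (4,2)
B attacks (5,0): no

Answer: no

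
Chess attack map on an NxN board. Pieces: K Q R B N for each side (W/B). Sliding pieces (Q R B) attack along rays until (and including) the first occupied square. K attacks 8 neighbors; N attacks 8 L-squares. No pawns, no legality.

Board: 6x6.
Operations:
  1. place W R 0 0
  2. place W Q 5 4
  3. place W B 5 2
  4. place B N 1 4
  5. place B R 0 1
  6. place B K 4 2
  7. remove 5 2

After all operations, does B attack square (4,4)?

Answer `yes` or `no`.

Op 1: place WR@(0,0)
Op 2: place WQ@(5,4)
Op 3: place WB@(5,2)
Op 4: place BN@(1,4)
Op 5: place BR@(0,1)
Op 6: place BK@(4,2)
Op 7: remove (5,2)
Per-piece attacks for B:
  BR@(0,1): attacks (0,2) (0,3) (0,4) (0,5) (0,0) (1,1) (2,1) (3,1) (4,1) (5,1) [ray(0,-1) blocked at (0,0)]
  BN@(1,4): attacks (3,5) (2,2) (3,3) (0,2)
  BK@(4,2): attacks (4,3) (4,1) (5,2) (3,2) (5,3) (5,1) (3,3) (3,1)
B attacks (4,4): no

Answer: no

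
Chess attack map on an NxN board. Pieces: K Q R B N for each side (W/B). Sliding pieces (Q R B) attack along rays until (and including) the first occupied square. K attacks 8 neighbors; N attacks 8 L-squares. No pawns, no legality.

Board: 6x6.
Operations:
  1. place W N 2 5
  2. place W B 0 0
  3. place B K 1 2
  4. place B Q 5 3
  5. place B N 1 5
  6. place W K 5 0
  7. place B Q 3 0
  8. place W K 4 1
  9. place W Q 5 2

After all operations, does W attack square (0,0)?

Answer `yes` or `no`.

Answer: no

Derivation:
Op 1: place WN@(2,5)
Op 2: place WB@(0,0)
Op 3: place BK@(1,2)
Op 4: place BQ@(5,3)
Op 5: place BN@(1,5)
Op 6: place WK@(5,0)
Op 7: place BQ@(3,0)
Op 8: place WK@(4,1)
Op 9: place WQ@(5,2)
Per-piece attacks for W:
  WB@(0,0): attacks (1,1) (2,2) (3,3) (4,4) (5,5)
  WN@(2,5): attacks (3,3) (4,4) (1,3) (0,4)
  WK@(4,1): attacks (4,2) (4,0) (5,1) (3,1) (5,2) (5,0) (3,2) (3,0)
  WK@(5,0): attacks (5,1) (4,0) (4,1)
  WQ@(5,2): attacks (5,3) (5,1) (5,0) (4,2) (3,2) (2,2) (1,2) (4,3) (3,4) (2,5) (4,1) [ray(0,1) blocked at (5,3); ray(0,-1) blocked at (5,0); ray(-1,0) blocked at (1,2); ray(-1,1) blocked at (2,5); ray(-1,-1) blocked at (4,1)]
W attacks (0,0): no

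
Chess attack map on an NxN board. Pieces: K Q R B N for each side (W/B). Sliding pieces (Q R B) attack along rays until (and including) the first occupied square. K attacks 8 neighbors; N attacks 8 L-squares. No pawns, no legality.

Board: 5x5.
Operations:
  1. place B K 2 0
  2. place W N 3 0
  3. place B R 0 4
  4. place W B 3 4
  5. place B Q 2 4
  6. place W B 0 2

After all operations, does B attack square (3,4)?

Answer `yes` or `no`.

Answer: yes

Derivation:
Op 1: place BK@(2,0)
Op 2: place WN@(3,0)
Op 3: place BR@(0,4)
Op 4: place WB@(3,4)
Op 5: place BQ@(2,4)
Op 6: place WB@(0,2)
Per-piece attacks for B:
  BR@(0,4): attacks (0,3) (0,2) (1,4) (2,4) [ray(0,-1) blocked at (0,2); ray(1,0) blocked at (2,4)]
  BK@(2,0): attacks (2,1) (3,0) (1,0) (3,1) (1,1)
  BQ@(2,4): attacks (2,3) (2,2) (2,1) (2,0) (3,4) (1,4) (0,4) (3,3) (4,2) (1,3) (0,2) [ray(0,-1) blocked at (2,0); ray(1,0) blocked at (3,4); ray(-1,0) blocked at (0,4); ray(-1,-1) blocked at (0,2)]
B attacks (3,4): yes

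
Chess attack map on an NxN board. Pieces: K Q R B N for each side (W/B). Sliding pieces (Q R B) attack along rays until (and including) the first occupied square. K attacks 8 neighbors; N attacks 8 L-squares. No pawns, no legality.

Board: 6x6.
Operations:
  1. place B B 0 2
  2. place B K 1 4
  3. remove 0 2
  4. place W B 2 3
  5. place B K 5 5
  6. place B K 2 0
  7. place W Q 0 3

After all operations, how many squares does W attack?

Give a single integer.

Op 1: place BB@(0,2)
Op 2: place BK@(1,4)
Op 3: remove (0,2)
Op 4: place WB@(2,3)
Op 5: place BK@(5,5)
Op 6: place BK@(2,0)
Op 7: place WQ@(0,3)
Per-piece attacks for W:
  WQ@(0,3): attacks (0,4) (0,5) (0,2) (0,1) (0,0) (1,3) (2,3) (1,4) (1,2) (2,1) (3,0) [ray(1,0) blocked at (2,3); ray(1,1) blocked at (1,4)]
  WB@(2,3): attacks (3,4) (4,5) (3,2) (4,1) (5,0) (1,4) (1,2) (0,1) [ray(-1,1) blocked at (1,4)]
Union (16 distinct): (0,0) (0,1) (0,2) (0,4) (0,5) (1,2) (1,3) (1,4) (2,1) (2,3) (3,0) (3,2) (3,4) (4,1) (4,5) (5,0)

Answer: 16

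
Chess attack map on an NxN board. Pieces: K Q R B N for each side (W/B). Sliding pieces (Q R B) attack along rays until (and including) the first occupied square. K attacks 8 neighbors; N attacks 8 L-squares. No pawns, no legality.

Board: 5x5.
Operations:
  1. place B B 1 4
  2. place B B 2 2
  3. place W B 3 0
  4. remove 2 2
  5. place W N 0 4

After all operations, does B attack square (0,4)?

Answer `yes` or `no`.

Op 1: place BB@(1,4)
Op 2: place BB@(2,2)
Op 3: place WB@(3,0)
Op 4: remove (2,2)
Op 5: place WN@(0,4)
Per-piece attacks for B:
  BB@(1,4): attacks (2,3) (3,2) (4,1) (0,3)
B attacks (0,4): no

Answer: no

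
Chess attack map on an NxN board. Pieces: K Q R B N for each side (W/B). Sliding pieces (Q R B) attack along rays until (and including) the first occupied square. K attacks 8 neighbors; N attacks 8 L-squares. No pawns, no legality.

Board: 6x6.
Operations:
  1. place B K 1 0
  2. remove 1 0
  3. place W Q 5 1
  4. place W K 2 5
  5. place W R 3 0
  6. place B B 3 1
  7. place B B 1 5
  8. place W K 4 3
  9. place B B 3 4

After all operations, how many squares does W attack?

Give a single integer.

Op 1: place BK@(1,0)
Op 2: remove (1,0)
Op 3: place WQ@(5,1)
Op 4: place WK@(2,5)
Op 5: place WR@(3,0)
Op 6: place BB@(3,1)
Op 7: place BB@(1,5)
Op 8: place WK@(4,3)
Op 9: place BB@(3,4)
Per-piece attacks for W:
  WK@(2,5): attacks (2,4) (3,5) (1,5) (3,4) (1,4)
  WR@(3,0): attacks (3,1) (4,0) (5,0) (2,0) (1,0) (0,0) [ray(0,1) blocked at (3,1)]
  WK@(4,3): attacks (4,4) (4,2) (5,3) (3,3) (5,4) (5,2) (3,4) (3,2)
  WQ@(5,1): attacks (5,2) (5,3) (5,4) (5,5) (5,0) (4,1) (3,1) (4,2) (3,3) (2,4) (1,5) (4,0) [ray(-1,0) blocked at (3,1); ray(-1,1) blocked at (1,5)]
Union (20 distinct): (0,0) (1,0) (1,4) (1,5) (2,0) (2,4) (3,1) (3,2) (3,3) (3,4) (3,5) (4,0) (4,1) (4,2) (4,4) (5,0) (5,2) (5,3) (5,4) (5,5)

Answer: 20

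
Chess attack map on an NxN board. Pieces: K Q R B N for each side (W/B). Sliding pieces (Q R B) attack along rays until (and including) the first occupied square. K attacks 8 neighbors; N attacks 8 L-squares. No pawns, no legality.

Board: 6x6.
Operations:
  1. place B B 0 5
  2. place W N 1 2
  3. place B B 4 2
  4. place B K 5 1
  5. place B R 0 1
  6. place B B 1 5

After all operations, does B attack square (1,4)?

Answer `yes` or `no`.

Answer: yes

Derivation:
Op 1: place BB@(0,5)
Op 2: place WN@(1,2)
Op 3: place BB@(4,2)
Op 4: place BK@(5,1)
Op 5: place BR@(0,1)
Op 6: place BB@(1,5)
Per-piece attacks for B:
  BR@(0,1): attacks (0,2) (0,3) (0,4) (0,5) (0,0) (1,1) (2,1) (3,1) (4,1) (5,1) [ray(0,1) blocked at (0,5); ray(1,0) blocked at (5,1)]
  BB@(0,5): attacks (1,4) (2,3) (3,2) (4,1) (5,0)
  BB@(1,5): attacks (2,4) (3,3) (4,2) (0,4) [ray(1,-1) blocked at (4,2)]
  BB@(4,2): attacks (5,3) (5,1) (3,3) (2,4) (1,5) (3,1) (2,0) [ray(1,-1) blocked at (5,1); ray(-1,1) blocked at (1,5)]
  BK@(5,1): attacks (5,2) (5,0) (4,1) (4,2) (4,0)
B attacks (1,4): yes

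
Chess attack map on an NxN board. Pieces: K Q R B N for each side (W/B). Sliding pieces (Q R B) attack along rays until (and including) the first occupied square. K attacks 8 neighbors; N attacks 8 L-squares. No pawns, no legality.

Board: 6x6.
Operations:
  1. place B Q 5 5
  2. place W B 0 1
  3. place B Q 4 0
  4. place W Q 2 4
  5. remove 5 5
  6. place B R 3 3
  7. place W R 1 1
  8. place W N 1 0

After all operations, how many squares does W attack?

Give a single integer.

Op 1: place BQ@(5,5)
Op 2: place WB@(0,1)
Op 3: place BQ@(4,0)
Op 4: place WQ@(2,4)
Op 5: remove (5,5)
Op 6: place BR@(3,3)
Op 7: place WR@(1,1)
Op 8: place WN@(1,0)
Per-piece attacks for W:
  WB@(0,1): attacks (1,2) (2,3) (3,4) (4,5) (1,0) [ray(1,-1) blocked at (1,0)]
  WN@(1,0): attacks (2,2) (3,1) (0,2)
  WR@(1,1): attacks (1,2) (1,3) (1,4) (1,5) (1,0) (2,1) (3,1) (4,1) (5,1) (0,1) [ray(0,-1) blocked at (1,0); ray(-1,0) blocked at (0,1)]
  WQ@(2,4): attacks (2,5) (2,3) (2,2) (2,1) (2,0) (3,4) (4,4) (5,4) (1,4) (0,4) (3,5) (3,3) (1,5) (1,3) (0,2) [ray(1,-1) blocked at (3,3)]
Union (22 distinct): (0,1) (0,2) (0,4) (1,0) (1,2) (1,3) (1,4) (1,5) (2,0) (2,1) (2,2) (2,3) (2,5) (3,1) (3,3) (3,4) (3,5) (4,1) (4,4) (4,5) (5,1) (5,4)

Answer: 22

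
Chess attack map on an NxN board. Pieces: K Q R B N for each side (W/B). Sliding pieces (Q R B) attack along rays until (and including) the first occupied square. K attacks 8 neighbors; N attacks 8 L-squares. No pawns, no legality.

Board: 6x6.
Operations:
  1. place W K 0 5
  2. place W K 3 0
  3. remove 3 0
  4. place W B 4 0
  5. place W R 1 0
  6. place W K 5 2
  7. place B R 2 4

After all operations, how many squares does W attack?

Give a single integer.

Op 1: place WK@(0,5)
Op 2: place WK@(3,0)
Op 3: remove (3,0)
Op 4: place WB@(4,0)
Op 5: place WR@(1,0)
Op 6: place WK@(5,2)
Op 7: place BR@(2,4)
Per-piece attacks for W:
  WK@(0,5): attacks (0,4) (1,5) (1,4)
  WR@(1,0): attacks (1,1) (1,2) (1,3) (1,4) (1,5) (2,0) (3,0) (4,0) (0,0) [ray(1,0) blocked at (4,0)]
  WB@(4,0): attacks (5,1) (3,1) (2,2) (1,3) (0,4)
  WK@(5,2): attacks (5,3) (5,1) (4,2) (4,3) (4,1)
Union (17 distinct): (0,0) (0,4) (1,1) (1,2) (1,3) (1,4) (1,5) (2,0) (2,2) (3,0) (3,1) (4,0) (4,1) (4,2) (4,3) (5,1) (5,3)

Answer: 17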